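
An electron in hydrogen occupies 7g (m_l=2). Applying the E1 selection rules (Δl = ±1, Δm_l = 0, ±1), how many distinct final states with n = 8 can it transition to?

6

E1 requires Δl = ±1, so l_f ∈ {3, 5}; with 0 ≤ l_f ≤ n_f−1 = 7, the allowed l_f values are {3, 5}.
For l_f = 3: m_f ∈ {m_i−1, m_i, m_i+1} ∩ [−3, 3] = {1, 2, 3} → 3 states.
For l_f = 5: m_f ∈ {m_i−1, m_i, m_i+1} ∩ [−5, 5] = {1, 2, 3} → 3 states.
Total: 6.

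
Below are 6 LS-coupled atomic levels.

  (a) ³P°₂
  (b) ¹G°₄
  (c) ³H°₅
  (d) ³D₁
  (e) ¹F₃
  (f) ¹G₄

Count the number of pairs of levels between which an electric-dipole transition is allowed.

3

(a)–(b): forbidden (parity, ΔS, ΔL, ΔJ).
(a)–(c): forbidden (parity, ΔL, ΔJ).
(a)–(d): allowed.
(a)–(e): forbidden (ΔS, ΔL).
(a)–(f): forbidden (ΔS, ΔL, ΔJ).
(b)–(c): forbidden (parity, ΔS).
(b)–(d): forbidden (ΔS, ΔL, ΔJ).
(b)–(e): allowed.
(b)–(f): allowed.
(c)–(d): forbidden (ΔL, ΔJ).
(c)–(e): forbidden (ΔS, ΔL, ΔJ).
(c)–(f): forbidden (ΔS).
(d)–(e): forbidden (parity, ΔS, ΔJ).
(d)–(f): forbidden (parity, ΔS, ΔL, ΔJ).
(e)–(f): forbidden (parity).
Allowed pairs: 3 of 15.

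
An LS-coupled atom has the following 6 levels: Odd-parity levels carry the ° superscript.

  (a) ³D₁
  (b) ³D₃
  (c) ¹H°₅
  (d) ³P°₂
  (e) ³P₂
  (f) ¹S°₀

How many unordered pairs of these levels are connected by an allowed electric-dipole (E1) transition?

(a)–(b): forbidden (parity, ΔJ).
(a)–(c): forbidden (ΔS, ΔL, ΔJ).
(a)–(d): allowed.
(a)–(e): forbidden (parity).
(a)–(f): forbidden (ΔS, ΔL).
(b)–(c): forbidden (ΔS, ΔL, ΔJ).
(b)–(d): allowed.
(b)–(e): forbidden (parity).
(b)–(f): forbidden (ΔS, ΔL, ΔJ).
(c)–(d): forbidden (parity, ΔS, ΔL, ΔJ).
(c)–(e): forbidden (ΔS, ΔL, ΔJ).
(c)–(f): forbidden (parity, ΔL, ΔJ).
(d)–(e): allowed.
(d)–(f): forbidden (parity, ΔS, ΔJ).
(e)–(f): forbidden (ΔS, ΔJ).
Allowed pairs: 3 of 15.

3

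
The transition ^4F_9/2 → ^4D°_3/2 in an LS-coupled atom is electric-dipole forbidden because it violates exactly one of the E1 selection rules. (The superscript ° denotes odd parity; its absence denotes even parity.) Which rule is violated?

Initial level: S=3/2, L=3, J=9/2, parity even. Final level: S=3/2, L=2, J=3/2, parity odd.
ΔJ = 0, ±1 (not J=0↔0): J: 9/2 → 3/2, ΔJ = -3 — violated.
ΔL = 0, ±1 (not L=0↔0): L: 3 → 2, ΔL = -1 — satisfied.
ΔS = 0: S: 3/2 → 3/2 — satisfied.
Parity must change: even → odd — satisfied.

the ΔJ = 0, ±1 rule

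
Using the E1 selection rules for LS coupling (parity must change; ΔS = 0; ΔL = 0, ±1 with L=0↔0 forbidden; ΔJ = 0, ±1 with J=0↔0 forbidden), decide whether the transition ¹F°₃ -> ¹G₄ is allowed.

allowed

Initial level: S=0, L=3, J=3, parity odd. Final level: S=0, L=4, J=4, parity even.
ΔJ = 0, ±1 (not J=0↔0): J: 3 → 4, ΔJ = +1 — ok.
ΔL = 0, ±1 (not L=0↔0): L: 3 → 4, ΔL = +1 — ok.
ΔS = 0: S: 0 → 0 — ok.
Parity must change: odd → even — ok.
All four E1 rules are satisfied.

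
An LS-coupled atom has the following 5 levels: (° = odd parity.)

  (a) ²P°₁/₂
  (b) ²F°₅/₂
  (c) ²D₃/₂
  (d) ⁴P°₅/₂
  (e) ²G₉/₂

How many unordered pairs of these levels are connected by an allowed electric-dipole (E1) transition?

2

(a)–(b): forbidden (parity, ΔL, ΔJ).
(a)–(c): allowed.
(a)–(d): forbidden (parity, ΔS, ΔJ).
(a)–(e): forbidden (ΔL, ΔJ).
(b)–(c): allowed.
(b)–(d): forbidden (parity, ΔS, ΔL).
(b)–(e): forbidden (ΔJ).
(c)–(d): forbidden (ΔS).
(c)–(e): forbidden (parity, ΔL, ΔJ).
(d)–(e): forbidden (ΔS, ΔL, ΔJ).
Allowed pairs: 2 of 10.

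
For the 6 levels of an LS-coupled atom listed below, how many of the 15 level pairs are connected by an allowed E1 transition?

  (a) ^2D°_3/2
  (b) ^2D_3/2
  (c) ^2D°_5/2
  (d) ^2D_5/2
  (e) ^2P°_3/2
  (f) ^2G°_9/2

(a)–(b): allowed.
(a)–(c): forbidden (parity).
(a)–(d): allowed.
(a)–(e): forbidden (parity).
(a)–(f): forbidden (parity, ΔL, ΔJ).
(b)–(c): allowed.
(b)–(d): forbidden (parity).
(b)–(e): allowed.
(b)–(f): forbidden (ΔL, ΔJ).
(c)–(d): allowed.
(c)–(e): forbidden (parity).
(c)–(f): forbidden (parity, ΔL, ΔJ).
(d)–(e): allowed.
(d)–(f): forbidden (ΔL, ΔJ).
(e)–(f): forbidden (parity, ΔL, ΔJ).
Allowed pairs: 6 of 15.

6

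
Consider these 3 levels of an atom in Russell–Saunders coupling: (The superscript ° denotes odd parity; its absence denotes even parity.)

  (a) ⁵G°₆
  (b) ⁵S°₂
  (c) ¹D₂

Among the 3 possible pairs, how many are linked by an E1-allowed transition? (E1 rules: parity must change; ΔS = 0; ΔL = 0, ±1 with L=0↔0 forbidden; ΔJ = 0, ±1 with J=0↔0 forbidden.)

(a)–(b): forbidden (parity, ΔL, ΔJ).
(a)–(c): forbidden (ΔS, ΔL, ΔJ).
(b)–(c): forbidden (ΔS, ΔL).
Allowed pairs: 0 of 3.

0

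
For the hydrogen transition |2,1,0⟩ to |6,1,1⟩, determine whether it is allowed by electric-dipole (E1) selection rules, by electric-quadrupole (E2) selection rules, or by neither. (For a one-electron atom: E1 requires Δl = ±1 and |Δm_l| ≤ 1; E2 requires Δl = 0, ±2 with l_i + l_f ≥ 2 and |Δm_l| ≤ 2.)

E2

Δl = 1 − 1 = +0; l_i + l_f = 2.
Δm_l = +1.
E1 (Δl = ±1, |Δm_l| ≤ 1): not satisfied.
E2 (Δl = 0,±2, l_i+l_f ≥ 2, |Δm_l| ≤ 2): satisfied.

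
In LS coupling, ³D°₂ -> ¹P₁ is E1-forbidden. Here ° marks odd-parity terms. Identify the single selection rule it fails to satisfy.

Initial level: S=1, L=2, J=2, parity odd. Final level: S=0, L=1, J=1, parity even.
ΔJ = 0, ±1 (not J=0↔0): J: 2 → 1, ΔJ = -1 — ✓.
Parity must change: odd → even — ✓.
ΔS = 0: S: 1 → 0 — ✗.
ΔL = 0, ±1 (not L=0↔0): L: 2 → 1, ΔL = -1 — ✓.

the ΔS = 0 rule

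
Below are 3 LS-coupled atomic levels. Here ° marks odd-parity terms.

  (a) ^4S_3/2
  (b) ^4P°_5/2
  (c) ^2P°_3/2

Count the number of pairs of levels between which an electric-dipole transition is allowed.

(a)–(b): allowed.
(a)–(c): forbidden (ΔS).
(b)–(c): forbidden (parity, ΔS).
Allowed pairs: 1 of 3.

1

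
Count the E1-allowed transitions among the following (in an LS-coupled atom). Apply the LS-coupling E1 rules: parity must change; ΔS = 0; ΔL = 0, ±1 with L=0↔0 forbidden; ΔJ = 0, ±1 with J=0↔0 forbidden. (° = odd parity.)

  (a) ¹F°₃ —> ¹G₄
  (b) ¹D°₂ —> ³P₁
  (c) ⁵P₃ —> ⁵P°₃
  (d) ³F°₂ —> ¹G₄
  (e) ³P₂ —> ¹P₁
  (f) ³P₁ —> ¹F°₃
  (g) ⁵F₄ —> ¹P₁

(a) allowed
(b) forbidden (ΔS fails)
(c) allowed
(d) forbidden (ΔS, ΔJ fail)
(e) forbidden (parity, ΔS fail)
(f) forbidden (ΔS, ΔL, ΔJ fail)
(g) forbidden (parity, ΔS, ΔL, ΔJ fail)
Total allowed: 2 of 7.

2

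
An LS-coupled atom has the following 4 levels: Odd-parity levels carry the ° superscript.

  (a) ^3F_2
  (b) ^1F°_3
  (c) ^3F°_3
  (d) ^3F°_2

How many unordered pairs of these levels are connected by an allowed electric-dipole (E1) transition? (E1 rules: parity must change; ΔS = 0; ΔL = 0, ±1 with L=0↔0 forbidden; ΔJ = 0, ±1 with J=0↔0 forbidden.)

(a)–(b): forbidden (ΔS).
(a)–(c): allowed.
(a)–(d): allowed.
(b)–(c): forbidden (parity, ΔS).
(b)–(d): forbidden (parity, ΔS).
(c)–(d): forbidden (parity).
Allowed pairs: 2 of 6.

2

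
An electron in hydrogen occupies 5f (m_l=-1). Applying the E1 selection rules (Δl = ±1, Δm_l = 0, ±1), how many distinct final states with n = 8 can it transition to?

E1 requires Δl = ±1, so l_f ∈ {2, 4}; with 0 ≤ l_f ≤ n_f−1 = 7, the allowed l_f values are {2, 4}.
For l_f = 2: m_f ∈ {m_i−1, m_i, m_i+1} ∩ [−2, 2] = {-2, -1, 0} → 3 states.
For l_f = 4: m_f ∈ {m_i−1, m_i, m_i+1} ∩ [−4, 4] = {-2, -1, 0} → 3 states.
Total: 6.

6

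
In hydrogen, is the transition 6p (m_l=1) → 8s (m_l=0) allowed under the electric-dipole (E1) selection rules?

Δl = 0 − 1 = -1; the E1 rule Δl = ±1 is ✓.
Δm_l = 0 − (1) = -1. E1 requires Δm_l = 0, ±1: ✓.
All E1 selection rules are satisfied.

allowed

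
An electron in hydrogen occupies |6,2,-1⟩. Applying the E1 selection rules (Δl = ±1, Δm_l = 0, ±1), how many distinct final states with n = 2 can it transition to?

2

E1 requires Δl = ±1, so l_f ∈ {1, 3}; with 0 ≤ l_f ≤ n_f−1 = 1, the allowed l_f values are {1}.
For l_f = 1: m_f ∈ {m_i−1, m_i, m_i+1} ∩ [−1, 1] = {-1, 0} → 2 states.
Total: 2.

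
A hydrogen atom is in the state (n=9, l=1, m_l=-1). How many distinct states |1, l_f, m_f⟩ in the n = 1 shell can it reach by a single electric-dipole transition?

E1 requires Δl = ±1, so l_f ∈ {0, 2}; with 0 ≤ l_f ≤ n_f−1 = 0, the allowed l_f values are {0}.
For l_f = 0: m_f ∈ {m_i−1, m_i, m_i+1} ∩ [−0, 0] = {0} → 1 state.
Total: 1.

1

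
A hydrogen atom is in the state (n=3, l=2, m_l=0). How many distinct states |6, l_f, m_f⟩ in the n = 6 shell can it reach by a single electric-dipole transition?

E1 requires Δl = ±1, so l_f ∈ {1, 3}; with 0 ≤ l_f ≤ n_f−1 = 5, the allowed l_f values are {1, 3}.
For l_f = 1: m_f ∈ {m_i−1, m_i, m_i+1} ∩ [−1, 1] = {-1, 0, 1} → 3 states.
For l_f = 3: m_f ∈ {m_i−1, m_i, m_i+1} ∩ [−3, 3] = {-1, 0, 1} → 3 states.
Total: 6.

6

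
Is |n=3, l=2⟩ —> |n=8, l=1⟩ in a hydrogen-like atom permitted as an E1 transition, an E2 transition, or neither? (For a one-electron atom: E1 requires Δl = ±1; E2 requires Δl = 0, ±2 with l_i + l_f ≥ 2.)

E1

Δl = 1 − 2 = -1; l_i + l_f = 3.
E1 (Δl = ±1): satisfied.
E2 (Δl = 0,±2, l_i+l_f ≥ 2): not satisfied.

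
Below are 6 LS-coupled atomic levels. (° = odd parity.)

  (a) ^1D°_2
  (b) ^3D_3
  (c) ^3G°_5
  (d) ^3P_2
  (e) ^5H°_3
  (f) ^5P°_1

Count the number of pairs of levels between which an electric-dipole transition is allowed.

0

(a)–(b): forbidden (ΔS).
(a)–(c): forbidden (parity, ΔS, ΔL, ΔJ).
(a)–(d): forbidden (ΔS).
(a)–(e): forbidden (parity, ΔS, ΔL).
(a)–(f): forbidden (parity, ΔS).
(b)–(c): forbidden (ΔL, ΔJ).
(b)–(d): forbidden (parity).
(b)–(e): forbidden (ΔS, ΔL).
(b)–(f): forbidden (ΔS, ΔJ).
(c)–(d): forbidden (ΔL, ΔJ).
(c)–(e): forbidden (parity, ΔS, ΔJ).
(c)–(f): forbidden (parity, ΔS, ΔL, ΔJ).
(d)–(e): forbidden (ΔS, ΔL).
(d)–(f): forbidden (ΔS).
(e)–(f): forbidden (parity, ΔL, ΔJ).
Allowed pairs: 0 of 15.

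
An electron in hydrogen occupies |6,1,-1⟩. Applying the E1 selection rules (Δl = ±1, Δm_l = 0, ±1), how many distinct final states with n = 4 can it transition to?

4

E1 requires Δl = ±1, so l_f ∈ {0, 2}; with 0 ≤ l_f ≤ n_f−1 = 3, the allowed l_f values are {0, 2}.
For l_f = 0: m_f ∈ {m_i−1, m_i, m_i+1} ∩ [−0, 0] = {0} → 1 state.
For l_f = 2: m_f ∈ {m_i−1, m_i, m_i+1} ∩ [−2, 2] = {-2, -1, 0} → 3 states.
Total: 4.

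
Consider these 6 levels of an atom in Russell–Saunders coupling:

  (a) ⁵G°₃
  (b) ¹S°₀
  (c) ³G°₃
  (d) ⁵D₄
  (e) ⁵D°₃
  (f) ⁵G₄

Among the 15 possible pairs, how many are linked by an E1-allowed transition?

2

(a)–(b): forbidden (parity, ΔS, ΔL, ΔJ).
(a)–(c): forbidden (parity, ΔS).
(a)–(d): forbidden (ΔL).
(a)–(e): forbidden (parity, ΔL).
(a)–(f): allowed.
(b)–(c): forbidden (parity, ΔS, ΔL, ΔJ).
(b)–(d): forbidden (ΔS, ΔL, ΔJ).
(b)–(e): forbidden (parity, ΔS, ΔL, ΔJ).
(b)–(f): forbidden (ΔS, ΔL, ΔJ).
(c)–(d): forbidden (ΔS, ΔL).
(c)–(e): forbidden (parity, ΔS, ΔL).
(c)–(f): forbidden (ΔS).
(d)–(e): allowed.
(d)–(f): forbidden (parity, ΔL).
(e)–(f): forbidden (ΔL).
Allowed pairs: 2 of 15.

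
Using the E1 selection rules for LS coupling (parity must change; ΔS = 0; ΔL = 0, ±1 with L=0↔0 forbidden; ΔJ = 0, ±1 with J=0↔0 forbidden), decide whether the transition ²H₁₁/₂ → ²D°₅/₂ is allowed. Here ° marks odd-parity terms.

forbidden

Parity must change: even → odd — ok.
ΔS = 0: S: 1/2 → 1/2 — ok.
ΔL = 0, ±1 (not L=0↔0): L: 5 → 2, ΔL = -3 — fails.
ΔJ = 0, ±1 (not J=0↔0): J: 11/2 → 5/2, ΔJ = -3 — fails.
Rule(s) violated: ΔL, ΔJ.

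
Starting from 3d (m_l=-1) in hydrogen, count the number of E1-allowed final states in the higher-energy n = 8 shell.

E1 requires Δl = ±1, so l_f ∈ {1, 3}; with 0 ≤ l_f ≤ n_f−1 = 7, the allowed l_f values are {1, 3}.
For l_f = 1: m_f ∈ {m_i−1, m_i, m_i+1} ∩ [−1, 1] = {-1, 0} → 2 states.
For l_f = 3: m_f ∈ {m_i−1, m_i, m_i+1} ∩ [−3, 3] = {-2, -1, 0} → 3 states.
Total: 5.

5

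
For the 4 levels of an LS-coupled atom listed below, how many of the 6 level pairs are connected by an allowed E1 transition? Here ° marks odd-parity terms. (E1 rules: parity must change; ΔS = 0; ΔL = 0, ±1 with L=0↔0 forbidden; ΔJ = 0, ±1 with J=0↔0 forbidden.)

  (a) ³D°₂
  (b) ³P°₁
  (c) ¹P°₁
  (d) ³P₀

(a)–(b): forbidden (parity).
(a)–(c): forbidden (parity, ΔS).
(a)–(d): forbidden (ΔJ).
(b)–(c): forbidden (parity, ΔS).
(b)–(d): allowed.
(c)–(d): forbidden (ΔS).
Allowed pairs: 1 of 6.

1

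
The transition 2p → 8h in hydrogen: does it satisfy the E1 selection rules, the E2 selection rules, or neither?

neither

Δl = 5 − 1 = +4; l_i + l_f = 6.
E1 (Δl = ±1): not satisfied.
E2 (Δl = 0,±2, l_i+l_f ≥ 2): not satisfied.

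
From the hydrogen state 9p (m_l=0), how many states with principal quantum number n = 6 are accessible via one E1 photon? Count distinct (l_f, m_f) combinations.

E1 requires Δl = ±1, so l_f ∈ {0, 2}; with 0 ≤ l_f ≤ n_f−1 = 5, the allowed l_f values are {0, 2}.
For l_f = 0: m_f ∈ {m_i−1, m_i, m_i+1} ∩ [−0, 0] = {0} → 1 state.
For l_f = 2: m_f ∈ {m_i−1, m_i, m_i+1} ∩ [−2, 2] = {-1, 0, 1} → 3 states.
Total: 4.

4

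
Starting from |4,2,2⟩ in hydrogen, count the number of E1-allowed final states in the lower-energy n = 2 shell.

1

E1 requires Δl = ±1, so l_f ∈ {1, 3}; with 0 ≤ l_f ≤ n_f−1 = 1, the allowed l_f values are {1}.
For l_f = 1: m_f ∈ {m_i−1, m_i, m_i+1} ∩ [−1, 1] = {1} → 1 state.
Total: 1.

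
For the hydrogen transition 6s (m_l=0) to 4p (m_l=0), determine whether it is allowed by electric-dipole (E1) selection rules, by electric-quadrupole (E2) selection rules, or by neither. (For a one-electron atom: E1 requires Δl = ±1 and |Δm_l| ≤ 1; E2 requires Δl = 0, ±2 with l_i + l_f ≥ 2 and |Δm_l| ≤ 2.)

E1

Δl = 1 − 0 = +1; l_i + l_f = 1.
Δm_l = +0.
E1 (Δl = ±1, |Δm_l| ≤ 1): satisfied.
E2 (Δl = 0,±2, l_i+l_f ≥ 2, |Δm_l| ≤ 2): not satisfied.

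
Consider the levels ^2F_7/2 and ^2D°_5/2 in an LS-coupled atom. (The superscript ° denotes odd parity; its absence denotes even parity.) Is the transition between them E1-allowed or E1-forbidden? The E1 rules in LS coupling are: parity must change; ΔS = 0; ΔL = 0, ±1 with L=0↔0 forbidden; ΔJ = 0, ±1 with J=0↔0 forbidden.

allowed

ΔS = 0: S: 1/2 → 1/2 — passes.
ΔJ = 0, ±1 (not J=0↔0): J: 7/2 → 5/2, ΔJ = -1 — passes.
ΔL = 0, ±1 (not L=0↔0): L: 3 → 2, ΔL = -1 — passes.
Parity must change: even → odd — passes.
All four E1 rules are satisfied.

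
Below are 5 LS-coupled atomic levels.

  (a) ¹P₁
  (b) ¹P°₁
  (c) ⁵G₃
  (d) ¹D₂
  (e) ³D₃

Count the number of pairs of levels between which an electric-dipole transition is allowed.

2

(a)–(b): allowed.
(a)–(c): forbidden (parity, ΔS, ΔL, ΔJ).
(a)–(d): forbidden (parity).
(a)–(e): forbidden (parity, ΔS, ΔJ).
(b)–(c): forbidden (ΔS, ΔL, ΔJ).
(b)–(d): allowed.
(b)–(e): forbidden (ΔS, ΔJ).
(c)–(d): forbidden (parity, ΔS, ΔL).
(c)–(e): forbidden (parity, ΔS, ΔL).
(d)–(e): forbidden (parity, ΔS).
Allowed pairs: 2 of 10.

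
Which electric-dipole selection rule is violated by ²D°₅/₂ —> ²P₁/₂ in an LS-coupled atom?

ΔL = 0, ±1 (not L=0↔0): L: 2 → 1, ΔL = -1 — satisfied.
Parity must change: odd → even — satisfied.
ΔJ = 0, ±1 (not J=0↔0): J: 5/2 → 1/2, ΔJ = -2 — violated.
ΔS = 0: S: 1/2 → 1/2 — satisfied.

the ΔJ = 0, ±1 rule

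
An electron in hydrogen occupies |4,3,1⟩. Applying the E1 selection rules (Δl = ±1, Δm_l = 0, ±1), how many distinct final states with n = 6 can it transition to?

E1 requires Δl = ±1, so l_f ∈ {2, 4}; with 0 ≤ l_f ≤ n_f−1 = 5, the allowed l_f values are {2, 4}.
For l_f = 2: m_f ∈ {m_i−1, m_i, m_i+1} ∩ [−2, 2] = {0, 1, 2} → 3 states.
For l_f = 4: m_f ∈ {m_i−1, m_i, m_i+1} ∩ [−4, 4] = {0, 1, 2} → 3 states.
Total: 6.

6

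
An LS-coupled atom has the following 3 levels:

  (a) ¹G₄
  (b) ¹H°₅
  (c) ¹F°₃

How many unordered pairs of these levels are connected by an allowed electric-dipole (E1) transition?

2

(a)–(b): allowed.
(a)–(c): allowed.
(b)–(c): forbidden (parity, ΔL, ΔJ).
Allowed pairs: 2 of 3.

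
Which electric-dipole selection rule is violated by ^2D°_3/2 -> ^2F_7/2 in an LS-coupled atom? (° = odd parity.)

Parity must change: odd → even — satisfied.
ΔS = 0: S: 1/2 → 1/2 — satisfied.
ΔL = 0, ±1 (not L=0↔0): L: 2 → 3, ΔL = +1 — satisfied.
ΔJ = 0, ±1 (not J=0↔0): J: 3/2 → 7/2, ΔJ = +2 — violated.

the ΔJ = 0, ±1 rule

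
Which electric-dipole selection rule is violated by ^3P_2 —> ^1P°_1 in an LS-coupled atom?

Initial level: S=1, L=1, J=2, parity even. Final level: S=0, L=1, J=1, parity odd.
Parity must change: even → odd — passes.
ΔS = 0: S: 1 → 0 — fails.
ΔL = 0, ±1 (not L=0↔0): L: 1 → 1, ΔL = +0 — passes.
ΔJ = 0, ±1 (not J=0↔0): J: 2 → 1, ΔJ = -1 — passes.

the ΔS = 0 rule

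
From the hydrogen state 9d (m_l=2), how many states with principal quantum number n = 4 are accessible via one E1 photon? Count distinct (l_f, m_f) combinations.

4

E1 requires Δl = ±1, so l_f ∈ {1, 3}; with 0 ≤ l_f ≤ n_f−1 = 3, the allowed l_f values are {1, 3}.
For l_f = 1: m_f ∈ {m_i−1, m_i, m_i+1} ∩ [−1, 1] = {1} → 1 state.
For l_f = 3: m_f ∈ {m_i−1, m_i, m_i+1} ∩ [−3, 3] = {1, 2, 3} → 3 states.
Total: 4.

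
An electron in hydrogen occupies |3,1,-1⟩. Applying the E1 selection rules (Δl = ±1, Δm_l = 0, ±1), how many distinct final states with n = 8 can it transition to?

4

E1 requires Δl = ±1, so l_f ∈ {0, 2}; with 0 ≤ l_f ≤ n_f−1 = 7, the allowed l_f values are {0, 2}.
For l_f = 0: m_f ∈ {m_i−1, m_i, m_i+1} ∩ [−0, 0] = {0} → 1 state.
For l_f = 2: m_f ∈ {m_i−1, m_i, m_i+1} ∩ [−2, 2] = {-2, -1, 0} → 3 states.
Total: 4.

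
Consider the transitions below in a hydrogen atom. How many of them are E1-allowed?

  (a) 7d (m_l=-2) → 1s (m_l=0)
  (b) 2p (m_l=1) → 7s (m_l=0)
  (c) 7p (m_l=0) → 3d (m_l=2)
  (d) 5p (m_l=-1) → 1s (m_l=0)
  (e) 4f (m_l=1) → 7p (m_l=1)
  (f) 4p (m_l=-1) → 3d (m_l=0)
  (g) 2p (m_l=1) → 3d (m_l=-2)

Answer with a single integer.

(a) forbidden — Δl = -2 (E1 requires Δl = ±1); Δm_l = +2 (E1 requires Δm_l = 0, ±1)
(b) allowed
(c) forbidden — Δm_l = +2 (E1 requires Δm_l = 0, ±1)
(d) allowed
(e) forbidden — Δl = -2 (E1 requires Δl = ±1)
(f) allowed
(g) forbidden — Δm_l = -3 (E1 requires Δm_l = 0, ±1)
Total allowed: 3 of 7.

3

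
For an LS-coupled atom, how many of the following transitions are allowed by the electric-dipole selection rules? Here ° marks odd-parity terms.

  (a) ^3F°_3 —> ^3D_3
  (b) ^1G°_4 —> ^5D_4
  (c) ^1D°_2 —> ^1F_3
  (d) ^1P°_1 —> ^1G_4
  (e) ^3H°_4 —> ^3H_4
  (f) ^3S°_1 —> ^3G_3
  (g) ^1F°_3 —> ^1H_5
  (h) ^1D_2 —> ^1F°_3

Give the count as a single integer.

(a) allowed
(b) forbidden (ΔS, ΔL fail)
(c) allowed
(d) forbidden (ΔL, ΔJ fail)
(e) allowed
(f) forbidden (ΔL, ΔJ fail)
(g) forbidden (ΔL, ΔJ fail)
(h) allowed
Total allowed: 4 of 8.

4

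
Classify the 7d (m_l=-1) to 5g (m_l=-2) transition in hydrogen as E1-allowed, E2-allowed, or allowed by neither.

Δl = 4 − 2 = +2; l_i + l_f = 6.
Δm_l = -1.
E1 (Δl = ±1, |Δm_l| ≤ 1): not satisfied.
E2 (Δl = 0,±2, l_i+l_f ≥ 2, |Δm_l| ≤ 2): satisfied.

E2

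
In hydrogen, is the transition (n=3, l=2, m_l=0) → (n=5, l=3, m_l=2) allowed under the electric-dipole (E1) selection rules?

l: 2 → 3 (Δl = +1). Δl = ±1 ✓.
m_l: 0 → 2 (Δm_l = +2). |Δm_l| ≤ 1 ✗.
The transition is electric-dipole forbidden.

forbidden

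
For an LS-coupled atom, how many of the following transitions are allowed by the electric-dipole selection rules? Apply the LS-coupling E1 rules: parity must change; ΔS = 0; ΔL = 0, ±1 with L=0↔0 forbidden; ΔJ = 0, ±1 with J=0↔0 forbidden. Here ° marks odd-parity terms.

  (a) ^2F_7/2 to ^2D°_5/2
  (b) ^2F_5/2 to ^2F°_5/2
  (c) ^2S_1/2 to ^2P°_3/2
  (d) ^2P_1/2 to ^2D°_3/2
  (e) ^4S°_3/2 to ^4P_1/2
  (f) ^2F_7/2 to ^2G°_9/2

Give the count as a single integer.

(a) allowed
(b) allowed
(c) allowed
(d) allowed
(e) allowed
(f) allowed
Total allowed: 6 of 6.

6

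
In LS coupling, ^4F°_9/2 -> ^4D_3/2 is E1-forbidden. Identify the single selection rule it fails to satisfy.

Initial level: S=3/2, L=3, J=9/2, parity odd. Final level: S=3/2, L=2, J=3/2, parity even.
Parity must change: odd → even — satisfied.
ΔS = 0: S: 3/2 → 3/2 — satisfied.
ΔL = 0, ±1 (not L=0↔0): L: 3 → 2, ΔL = -1 — satisfied.
ΔJ = 0, ±1 (not J=0↔0): J: 9/2 → 3/2, ΔJ = -3 — violated.

the ΔJ = 0, ±1 rule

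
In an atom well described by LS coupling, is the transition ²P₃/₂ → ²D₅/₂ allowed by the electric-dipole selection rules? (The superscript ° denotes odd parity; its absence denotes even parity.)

Initial level: S=1/2, L=1, J=3/2, parity even. Final level: S=1/2, L=2, J=5/2, parity even.
Parity must change: even → even — ✗.
ΔS = 0: S: 1/2 → 1/2 — ✓.
ΔL = 0, ±1 (not L=0↔0): L: 1 → 2, ΔL = +1 — ✓.
ΔJ = 0, ±1 (not J=0↔0): J: 3/2 → 5/2, ΔJ = +1 — ✓.
Rule(s) violated: parity.

forbidden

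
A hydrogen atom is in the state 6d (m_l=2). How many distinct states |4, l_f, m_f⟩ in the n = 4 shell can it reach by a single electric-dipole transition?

4

E1 requires Δl = ±1, so l_f ∈ {1, 3}; with 0 ≤ l_f ≤ n_f−1 = 3, the allowed l_f values are {1, 3}.
For l_f = 1: m_f ∈ {m_i−1, m_i, m_i+1} ∩ [−1, 1] = {1} → 1 state.
For l_f = 3: m_f ∈ {m_i−1, m_i, m_i+1} ∩ [−3, 3] = {1, 2, 3} → 3 states.
Total: 4.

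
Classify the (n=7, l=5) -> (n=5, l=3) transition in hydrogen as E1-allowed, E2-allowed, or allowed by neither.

Δl = 3 − 5 = -2; l_i + l_f = 8.
E1 (Δl = ±1): not satisfied.
E2 (Δl = 0,±2, l_i+l_f ≥ 2): satisfied.

E2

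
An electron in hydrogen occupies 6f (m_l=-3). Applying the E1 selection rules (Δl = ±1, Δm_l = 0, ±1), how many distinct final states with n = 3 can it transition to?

E1 requires Δl = ±1, so l_f ∈ {2, 4}; with 0 ≤ l_f ≤ n_f−1 = 2, the allowed l_f values are {2}.
For l_f = 2: m_f ∈ {m_i−1, m_i, m_i+1} ∩ [−2, 2] = {-2} → 1 state.
Total: 1.

1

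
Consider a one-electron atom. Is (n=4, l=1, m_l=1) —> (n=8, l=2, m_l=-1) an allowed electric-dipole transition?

Initial l = 1, final l = 2, so Δl = +1. E1 requires Δl = ±1: ✓.
m_l: 1 → -1 (Δm_l = -2). |Δm_l| ≤ 1 ✗.
The transition is electric-dipole forbidden.

forbidden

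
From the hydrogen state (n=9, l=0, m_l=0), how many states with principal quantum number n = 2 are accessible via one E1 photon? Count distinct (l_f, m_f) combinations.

3

E1 requires Δl = ±1, so l_f ∈ {-1, 1}; with 0 ≤ l_f ≤ n_f−1 = 1, the allowed l_f values are {1}.
For l_f = 1: m_f ∈ {m_i−1, m_i, m_i+1} ∩ [−1, 1] = {-1, 0, 1} → 3 states.
Total: 3.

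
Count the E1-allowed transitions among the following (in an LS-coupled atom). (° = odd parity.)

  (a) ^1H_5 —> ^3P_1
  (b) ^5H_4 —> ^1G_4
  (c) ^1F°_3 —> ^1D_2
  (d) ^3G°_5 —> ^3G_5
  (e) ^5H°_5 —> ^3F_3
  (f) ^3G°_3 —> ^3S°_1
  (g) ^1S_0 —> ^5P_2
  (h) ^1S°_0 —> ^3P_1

2

(a) forbidden (parity, ΔS, ΔL, ΔJ fail)
(b) forbidden (parity, ΔS fail)
(c) allowed
(d) allowed
(e) forbidden (ΔS, ΔL, ΔJ fail)
(f) forbidden (parity, ΔL, ΔJ fail)
(g) forbidden (parity, ΔS, ΔJ fail)
(h) forbidden (ΔS fails)
Total allowed: 2 of 8.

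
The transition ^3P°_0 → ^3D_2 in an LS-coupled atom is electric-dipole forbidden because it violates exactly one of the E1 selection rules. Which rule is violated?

the ΔJ = 0, ±1 rule

Initial level: S=1, L=1, J=0, parity odd. Final level: S=1, L=2, J=2, parity even.
ΔL = 0, ±1 (not L=0↔0): L: 1 → 2, ΔL = +1 — satisfied.
ΔS = 0: S: 1 → 1 — satisfied.
Parity must change: odd → even — satisfied.
ΔJ = 0, ±1 (not J=0↔0): J: 0 → 2, ΔJ = +2 — violated.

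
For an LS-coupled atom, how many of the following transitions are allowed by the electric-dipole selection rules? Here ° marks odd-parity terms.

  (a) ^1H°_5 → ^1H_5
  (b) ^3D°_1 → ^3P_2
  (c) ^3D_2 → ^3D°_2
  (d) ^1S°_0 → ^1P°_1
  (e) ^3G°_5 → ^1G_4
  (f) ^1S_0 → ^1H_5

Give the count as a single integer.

(a) allowed
(b) allowed
(c) allowed
(d) forbidden (parity fails)
(e) forbidden (ΔS fails)
(f) forbidden (parity, ΔL, ΔJ fail)
Total allowed: 3 of 6.

3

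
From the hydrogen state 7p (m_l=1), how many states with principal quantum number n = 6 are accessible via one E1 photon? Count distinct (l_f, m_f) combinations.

E1 requires Δl = ±1, so l_f ∈ {0, 2}; with 0 ≤ l_f ≤ n_f−1 = 5, the allowed l_f values are {0, 2}.
For l_f = 0: m_f ∈ {m_i−1, m_i, m_i+1} ∩ [−0, 0] = {0} → 1 state.
For l_f = 2: m_f ∈ {m_i−1, m_i, m_i+1} ∩ [−2, 2] = {0, 1, 2} → 3 states.
Total: 4.

4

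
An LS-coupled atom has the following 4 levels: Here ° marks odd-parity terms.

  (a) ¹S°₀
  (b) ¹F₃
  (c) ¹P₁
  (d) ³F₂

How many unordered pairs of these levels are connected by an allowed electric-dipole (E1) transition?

(a)–(b): forbidden (ΔL, ΔJ).
(a)–(c): allowed.
(a)–(d): forbidden (ΔS, ΔL, ΔJ).
(b)–(c): forbidden (parity, ΔL, ΔJ).
(b)–(d): forbidden (parity, ΔS).
(c)–(d): forbidden (parity, ΔS, ΔL).
Allowed pairs: 1 of 6.

1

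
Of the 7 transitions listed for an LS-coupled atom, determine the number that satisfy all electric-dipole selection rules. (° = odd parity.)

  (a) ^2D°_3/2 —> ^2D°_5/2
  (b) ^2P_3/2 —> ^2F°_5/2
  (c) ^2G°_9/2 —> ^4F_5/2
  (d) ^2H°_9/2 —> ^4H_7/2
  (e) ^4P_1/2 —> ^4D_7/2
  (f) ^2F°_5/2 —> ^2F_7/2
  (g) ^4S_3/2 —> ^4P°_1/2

(a) forbidden (parity fails)
(b) forbidden (ΔL fails)
(c) forbidden (ΔS, ΔJ fail)
(d) forbidden (ΔS fails)
(e) forbidden (parity, ΔJ fail)
(f) allowed
(g) allowed
Total allowed: 2 of 7.

2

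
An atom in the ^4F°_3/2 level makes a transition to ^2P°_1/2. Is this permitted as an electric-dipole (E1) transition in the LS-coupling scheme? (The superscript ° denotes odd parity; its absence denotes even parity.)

Reading off the term symbols: S 3/2→1/2, L 3→1, J 3/2→1/2, parity odd→odd.
ΔS = 0: S: 3/2 → 1/2 — fails.
Parity must change: odd → odd — fails.
ΔJ = 0, ±1 (not J=0↔0): J: 3/2 → 1/2, ΔJ = -1 — passes.
ΔL = 0, ±1 (not L=0↔0): L: 3 → 1, ΔL = -2 — fails.
Rule(s) violated: parity, ΔS, ΔL.

forbidden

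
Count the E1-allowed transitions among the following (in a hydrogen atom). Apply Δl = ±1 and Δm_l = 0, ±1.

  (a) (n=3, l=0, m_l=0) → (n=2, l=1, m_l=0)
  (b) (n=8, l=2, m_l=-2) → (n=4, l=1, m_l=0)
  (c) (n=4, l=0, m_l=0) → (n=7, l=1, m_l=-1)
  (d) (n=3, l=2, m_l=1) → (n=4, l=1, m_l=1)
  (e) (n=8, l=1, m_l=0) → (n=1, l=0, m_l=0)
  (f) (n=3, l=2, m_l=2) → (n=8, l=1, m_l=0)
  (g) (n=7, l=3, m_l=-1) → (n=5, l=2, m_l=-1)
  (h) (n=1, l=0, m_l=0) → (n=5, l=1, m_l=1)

(a) allowed
(b) forbidden — Δm_l = +2 (E1 requires Δm_l = 0, ±1)
(c) allowed
(d) allowed
(e) allowed
(f) forbidden — Δm_l = -2 (E1 requires Δm_l = 0, ±1)
(g) allowed
(h) allowed
Total allowed: 6 of 8.

6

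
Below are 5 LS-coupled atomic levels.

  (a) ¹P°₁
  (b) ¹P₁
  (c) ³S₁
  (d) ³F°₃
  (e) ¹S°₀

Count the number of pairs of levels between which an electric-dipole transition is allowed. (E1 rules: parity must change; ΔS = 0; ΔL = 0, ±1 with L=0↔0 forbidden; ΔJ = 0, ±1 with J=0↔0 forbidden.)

(a)–(b): allowed.
(a)–(c): forbidden (ΔS).
(a)–(d): forbidden (parity, ΔS, ΔL, ΔJ).
(a)–(e): forbidden (parity).
(b)–(c): forbidden (parity, ΔS).
(b)–(d): forbidden (ΔS, ΔL, ΔJ).
(b)–(e): allowed.
(c)–(d): forbidden (ΔL, ΔJ).
(c)–(e): forbidden (ΔS, ΔL).
(d)–(e): forbidden (parity, ΔS, ΔL, ΔJ).
Allowed pairs: 2 of 10.

2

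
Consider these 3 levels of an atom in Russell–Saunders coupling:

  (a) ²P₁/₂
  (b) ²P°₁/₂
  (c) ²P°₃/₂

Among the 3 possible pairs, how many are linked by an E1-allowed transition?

(a)–(b): allowed.
(a)–(c): allowed.
(b)–(c): forbidden (parity).
Allowed pairs: 2 of 3.

2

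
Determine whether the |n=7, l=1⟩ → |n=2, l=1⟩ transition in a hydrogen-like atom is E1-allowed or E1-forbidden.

forbidden

Initial l = 1, final l = 1, so Δl = +0. E1 requires Δl = ±1: violated.
The transition is electric-dipole forbidden.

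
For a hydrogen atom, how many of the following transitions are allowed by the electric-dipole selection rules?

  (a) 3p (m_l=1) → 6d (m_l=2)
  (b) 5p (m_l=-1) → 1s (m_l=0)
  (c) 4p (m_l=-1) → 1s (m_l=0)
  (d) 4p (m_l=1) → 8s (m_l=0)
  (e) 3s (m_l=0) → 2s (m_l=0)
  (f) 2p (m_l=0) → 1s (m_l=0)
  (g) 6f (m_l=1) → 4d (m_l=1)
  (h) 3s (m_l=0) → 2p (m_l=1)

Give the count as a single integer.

(a) allowed
(b) allowed
(c) allowed
(d) allowed
(e) forbidden — Δl = +0 (E1 requires Δl = ±1)
(f) allowed
(g) allowed
(h) allowed
Total allowed: 7 of 8.

7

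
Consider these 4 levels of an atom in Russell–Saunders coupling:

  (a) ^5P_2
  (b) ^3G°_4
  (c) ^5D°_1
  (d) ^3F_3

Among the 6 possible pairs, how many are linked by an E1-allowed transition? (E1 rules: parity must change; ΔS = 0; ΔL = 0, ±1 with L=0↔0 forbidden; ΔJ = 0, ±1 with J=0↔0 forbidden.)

(a)–(b): forbidden (ΔS, ΔL, ΔJ).
(a)–(c): allowed.
(a)–(d): forbidden (parity, ΔS, ΔL).
(b)–(c): forbidden (parity, ΔS, ΔL, ΔJ).
(b)–(d): allowed.
(c)–(d): forbidden (ΔS, ΔJ).
Allowed pairs: 2 of 6.

2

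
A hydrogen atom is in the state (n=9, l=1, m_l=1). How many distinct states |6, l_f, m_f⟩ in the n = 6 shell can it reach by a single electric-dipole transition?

4

E1 requires Δl = ±1, so l_f ∈ {0, 2}; with 0 ≤ l_f ≤ n_f−1 = 5, the allowed l_f values are {0, 2}.
For l_f = 0: m_f ∈ {m_i−1, m_i, m_i+1} ∩ [−0, 0] = {0} → 1 state.
For l_f = 2: m_f ∈ {m_i−1, m_i, m_i+1} ∩ [−2, 2] = {0, 1, 2} → 3 states.
Total: 4.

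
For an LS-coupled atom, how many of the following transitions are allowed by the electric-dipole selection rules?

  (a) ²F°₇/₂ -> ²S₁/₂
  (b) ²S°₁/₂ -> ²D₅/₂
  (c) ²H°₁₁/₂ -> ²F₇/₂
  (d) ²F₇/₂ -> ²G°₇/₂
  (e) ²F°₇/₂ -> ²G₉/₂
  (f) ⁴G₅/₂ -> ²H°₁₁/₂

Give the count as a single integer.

(a) forbidden (ΔL, ΔJ fail)
(b) forbidden (ΔL, ΔJ fail)
(c) forbidden (ΔL, ΔJ fail)
(d) allowed
(e) allowed
(f) forbidden (ΔS, ΔJ fail)
Total allowed: 2 of 6.

2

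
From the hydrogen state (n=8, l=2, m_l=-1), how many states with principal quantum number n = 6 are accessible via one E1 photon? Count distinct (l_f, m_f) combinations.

E1 requires Δl = ±1, so l_f ∈ {1, 3}; with 0 ≤ l_f ≤ n_f−1 = 5, the allowed l_f values are {1, 3}.
For l_f = 1: m_f ∈ {m_i−1, m_i, m_i+1} ∩ [−1, 1] = {-1, 0} → 2 states.
For l_f = 3: m_f ∈ {m_i−1, m_i, m_i+1} ∩ [−3, 3] = {-2, -1, 0} → 3 states.
Total: 5.

5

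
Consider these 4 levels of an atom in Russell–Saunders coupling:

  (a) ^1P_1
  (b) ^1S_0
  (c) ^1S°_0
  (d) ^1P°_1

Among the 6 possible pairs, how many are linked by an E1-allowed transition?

(a)–(b): forbidden (parity).
(a)–(c): allowed.
(a)–(d): allowed.
(b)–(c): forbidden (ΔL, ΔJ).
(b)–(d): allowed.
(c)–(d): forbidden (parity).
Allowed pairs: 3 of 6.

3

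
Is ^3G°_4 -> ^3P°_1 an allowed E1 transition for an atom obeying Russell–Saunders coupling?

forbidden

Parity must change: odd → odd — violated.
ΔS = 0: S: 1 → 1 — satisfied.
ΔL = 0, ±1 (not L=0↔0): L: 4 → 1, ΔL = -3 — violated.
ΔJ = 0, ±1 (not J=0↔0): J: 4 → 1, ΔJ = -3 — violated.
Rule(s) violated: parity, ΔL, ΔJ.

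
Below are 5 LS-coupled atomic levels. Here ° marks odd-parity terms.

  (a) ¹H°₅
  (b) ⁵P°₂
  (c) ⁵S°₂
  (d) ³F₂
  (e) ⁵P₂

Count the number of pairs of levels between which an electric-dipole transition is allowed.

(a)–(b): forbidden (parity, ΔS, ΔL, ΔJ).
(a)–(c): forbidden (parity, ΔS, ΔL, ΔJ).
(a)–(d): forbidden (ΔS, ΔL, ΔJ).
(a)–(e): forbidden (ΔS, ΔL, ΔJ).
(b)–(c): forbidden (parity).
(b)–(d): forbidden (ΔS, ΔL).
(b)–(e): allowed.
(c)–(d): forbidden (ΔS, ΔL).
(c)–(e): allowed.
(d)–(e): forbidden (parity, ΔS, ΔL).
Allowed pairs: 2 of 10.

2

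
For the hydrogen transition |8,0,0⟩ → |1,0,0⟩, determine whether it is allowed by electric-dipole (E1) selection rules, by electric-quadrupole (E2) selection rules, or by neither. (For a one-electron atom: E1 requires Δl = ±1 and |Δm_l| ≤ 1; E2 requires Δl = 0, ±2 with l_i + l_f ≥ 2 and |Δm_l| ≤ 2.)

Δl = 0 − 0 = +0; l_i + l_f = 0.
Δm_l = +0.
E1 (Δl = ±1, |Δm_l| ≤ 1): not satisfied.
E2 (Δl = 0,±2, l_i+l_f ≥ 2, |Δm_l| ≤ 2): not satisfied.

neither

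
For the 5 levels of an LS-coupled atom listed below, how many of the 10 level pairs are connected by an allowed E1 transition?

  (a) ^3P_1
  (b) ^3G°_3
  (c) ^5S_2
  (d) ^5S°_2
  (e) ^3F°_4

(a)–(b): forbidden (ΔL, ΔJ).
(a)–(c): forbidden (parity, ΔS).
(a)–(d): forbidden (ΔS).
(a)–(e): forbidden (ΔL, ΔJ).
(b)–(c): forbidden (ΔS, ΔL).
(b)–(d): forbidden (parity, ΔS, ΔL).
(b)–(e): forbidden (parity).
(c)–(d): forbidden (ΔL).
(c)–(e): forbidden (ΔS, ΔL, ΔJ).
(d)–(e): forbidden (parity, ΔS, ΔL, ΔJ).
Allowed pairs: 0 of 10.

0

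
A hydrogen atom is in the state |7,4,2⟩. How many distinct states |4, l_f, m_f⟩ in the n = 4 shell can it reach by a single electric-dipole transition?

3

E1 requires Δl = ±1, so l_f ∈ {3, 5}; with 0 ≤ l_f ≤ n_f−1 = 3, the allowed l_f values are {3}.
For l_f = 3: m_f ∈ {m_i−1, m_i, m_i+1} ∩ [−3, 3] = {1, 2, 3} → 3 states.
Total: 3.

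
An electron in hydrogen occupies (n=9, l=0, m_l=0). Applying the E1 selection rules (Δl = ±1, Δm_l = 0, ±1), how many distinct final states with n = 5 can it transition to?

E1 requires Δl = ±1, so l_f ∈ {-1, 1}; with 0 ≤ l_f ≤ n_f−1 = 4, the allowed l_f values are {1}.
For l_f = 1: m_f ∈ {m_i−1, m_i, m_i+1} ∩ [−1, 1] = {-1, 0, 1} → 3 states.
Total: 3.

3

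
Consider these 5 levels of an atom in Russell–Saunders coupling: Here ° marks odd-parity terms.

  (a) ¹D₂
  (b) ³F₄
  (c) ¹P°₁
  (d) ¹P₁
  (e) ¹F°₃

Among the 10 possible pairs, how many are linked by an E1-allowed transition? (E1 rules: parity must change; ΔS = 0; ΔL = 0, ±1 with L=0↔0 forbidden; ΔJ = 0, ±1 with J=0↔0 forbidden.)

(a)–(b): forbidden (parity, ΔS, ΔJ).
(a)–(c): allowed.
(a)–(d): forbidden (parity).
(a)–(e): allowed.
(b)–(c): forbidden (ΔS, ΔL, ΔJ).
(b)–(d): forbidden (parity, ΔS, ΔL, ΔJ).
(b)–(e): forbidden (ΔS).
(c)–(d): allowed.
(c)–(e): forbidden (parity, ΔL, ΔJ).
(d)–(e): forbidden (ΔL, ΔJ).
Allowed pairs: 3 of 10.

3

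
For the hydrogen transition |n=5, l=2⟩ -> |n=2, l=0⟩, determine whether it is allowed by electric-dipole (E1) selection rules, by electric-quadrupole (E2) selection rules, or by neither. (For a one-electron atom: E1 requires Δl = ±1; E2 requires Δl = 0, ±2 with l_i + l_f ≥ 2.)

E2

Δl = 0 − 2 = -2; l_i + l_f = 2.
E1 (Δl = ±1): not satisfied.
E2 (Δl = 0,±2, l_i+l_f ≥ 2): satisfied.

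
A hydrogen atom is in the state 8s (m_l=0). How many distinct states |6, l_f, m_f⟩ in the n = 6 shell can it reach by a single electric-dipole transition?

3

E1 requires Δl = ±1, so l_f ∈ {-1, 1}; with 0 ≤ l_f ≤ n_f−1 = 5, the allowed l_f values are {1}.
For l_f = 1: m_f ∈ {m_i−1, m_i, m_i+1} ∩ [−1, 1] = {-1, 0, 1} → 3 states.
Total: 3.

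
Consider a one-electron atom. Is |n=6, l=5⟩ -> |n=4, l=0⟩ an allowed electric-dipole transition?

forbidden

Δl = 0 − 5 = -5; the E1 rule Δl = ±1 is ✗.
The transition is electric-dipole forbidden.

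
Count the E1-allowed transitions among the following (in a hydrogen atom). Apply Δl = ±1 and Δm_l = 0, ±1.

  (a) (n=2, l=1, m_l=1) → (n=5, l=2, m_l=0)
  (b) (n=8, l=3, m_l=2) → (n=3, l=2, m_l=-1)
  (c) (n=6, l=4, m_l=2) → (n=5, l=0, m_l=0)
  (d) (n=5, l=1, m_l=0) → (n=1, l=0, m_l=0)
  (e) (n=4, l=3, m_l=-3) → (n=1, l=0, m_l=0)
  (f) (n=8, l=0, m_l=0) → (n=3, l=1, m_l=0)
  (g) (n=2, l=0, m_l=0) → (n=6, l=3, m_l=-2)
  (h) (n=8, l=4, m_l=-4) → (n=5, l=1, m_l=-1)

3

(a) allowed
(b) forbidden — Δm_l = -3 (E1 requires Δm_l = 0, ±1)
(c) forbidden — Δl = -4 (E1 requires Δl = ±1); Δm_l = -2 (E1 requires Δm_l = 0, ±1)
(d) allowed
(e) forbidden — Δl = -3 (E1 requires Δl = ±1); Δm_l = +3 (E1 requires Δm_l = 0, ±1)
(f) allowed
(g) forbidden — Δl = +3 (E1 requires Δl = ±1); Δm_l = -2 (E1 requires Δm_l = 0, ±1)
(h) forbidden — Δl = -3 (E1 requires Δl = ±1); Δm_l = +3 (E1 requires Δm_l = 0, ±1)
Total allowed: 3 of 8.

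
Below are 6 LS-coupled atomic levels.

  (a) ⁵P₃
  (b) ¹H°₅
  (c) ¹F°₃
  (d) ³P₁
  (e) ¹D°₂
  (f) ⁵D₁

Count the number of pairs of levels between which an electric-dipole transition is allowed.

0

(a)–(b): forbidden (ΔS, ΔL, ΔJ).
(a)–(c): forbidden (ΔS, ΔL).
(a)–(d): forbidden (parity, ΔS, ΔJ).
(a)–(e): forbidden (ΔS).
(a)–(f): forbidden (parity, ΔJ).
(b)–(c): forbidden (parity, ΔL, ΔJ).
(b)–(d): forbidden (ΔS, ΔL, ΔJ).
(b)–(e): forbidden (parity, ΔL, ΔJ).
(b)–(f): forbidden (ΔS, ΔL, ΔJ).
(c)–(d): forbidden (ΔS, ΔL, ΔJ).
(c)–(e): forbidden (parity).
(c)–(f): forbidden (ΔS, ΔJ).
(d)–(e): forbidden (ΔS).
(d)–(f): forbidden (parity, ΔS).
(e)–(f): forbidden (ΔS).
Allowed pairs: 0 of 15.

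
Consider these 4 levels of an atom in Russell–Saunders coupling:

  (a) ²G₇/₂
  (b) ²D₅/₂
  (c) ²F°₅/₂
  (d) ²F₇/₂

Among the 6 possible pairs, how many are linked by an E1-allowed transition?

(a)–(b): forbidden (parity, ΔL).
(a)–(c): allowed.
(a)–(d): forbidden (parity).
(b)–(c): allowed.
(b)–(d): forbidden (parity).
(c)–(d): allowed.
Allowed pairs: 3 of 6.

3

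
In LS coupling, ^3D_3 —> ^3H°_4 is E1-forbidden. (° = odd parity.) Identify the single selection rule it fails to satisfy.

Reading off the term symbols: S 1→1, L 2→5, J 3→4, parity even→odd.
Parity must change: even → odd — ✓.
ΔS = 0: S: 1 → 1 — ✓.
ΔL = 0, ±1 (not L=0↔0): L: 2 → 5, ΔL = +3 — ✗.
ΔJ = 0, ±1 (not J=0↔0): J: 3 → 4, ΔJ = +1 — ✓.

the ΔL = 0, ±1 rule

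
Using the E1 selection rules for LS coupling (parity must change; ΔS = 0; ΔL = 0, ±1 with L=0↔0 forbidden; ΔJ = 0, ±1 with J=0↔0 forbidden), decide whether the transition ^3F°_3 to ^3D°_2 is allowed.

forbidden

Reading off the term symbols: S 1→1, L 3→2, J 3→2, parity odd→odd.
ΔL = 0, ±1 (not L=0↔0): L: 3 → 2, ΔL = -1 — ok.
ΔJ = 0, ±1 (not J=0↔0): J: 3 → 2, ΔJ = -1 — ok.
ΔS = 0: S: 1 → 1 — ok.
Parity must change: odd → odd — fails.
Rule(s) violated: parity.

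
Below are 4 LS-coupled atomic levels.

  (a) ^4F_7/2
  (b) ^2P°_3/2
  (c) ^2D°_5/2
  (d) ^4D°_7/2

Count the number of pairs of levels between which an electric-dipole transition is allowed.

1

(a)–(b): forbidden (ΔS, ΔL, ΔJ).
(a)–(c): forbidden (ΔS).
(a)–(d): allowed.
(b)–(c): forbidden (parity).
(b)–(d): forbidden (parity, ΔS, ΔJ).
(c)–(d): forbidden (parity, ΔS).
Allowed pairs: 1 of 6.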